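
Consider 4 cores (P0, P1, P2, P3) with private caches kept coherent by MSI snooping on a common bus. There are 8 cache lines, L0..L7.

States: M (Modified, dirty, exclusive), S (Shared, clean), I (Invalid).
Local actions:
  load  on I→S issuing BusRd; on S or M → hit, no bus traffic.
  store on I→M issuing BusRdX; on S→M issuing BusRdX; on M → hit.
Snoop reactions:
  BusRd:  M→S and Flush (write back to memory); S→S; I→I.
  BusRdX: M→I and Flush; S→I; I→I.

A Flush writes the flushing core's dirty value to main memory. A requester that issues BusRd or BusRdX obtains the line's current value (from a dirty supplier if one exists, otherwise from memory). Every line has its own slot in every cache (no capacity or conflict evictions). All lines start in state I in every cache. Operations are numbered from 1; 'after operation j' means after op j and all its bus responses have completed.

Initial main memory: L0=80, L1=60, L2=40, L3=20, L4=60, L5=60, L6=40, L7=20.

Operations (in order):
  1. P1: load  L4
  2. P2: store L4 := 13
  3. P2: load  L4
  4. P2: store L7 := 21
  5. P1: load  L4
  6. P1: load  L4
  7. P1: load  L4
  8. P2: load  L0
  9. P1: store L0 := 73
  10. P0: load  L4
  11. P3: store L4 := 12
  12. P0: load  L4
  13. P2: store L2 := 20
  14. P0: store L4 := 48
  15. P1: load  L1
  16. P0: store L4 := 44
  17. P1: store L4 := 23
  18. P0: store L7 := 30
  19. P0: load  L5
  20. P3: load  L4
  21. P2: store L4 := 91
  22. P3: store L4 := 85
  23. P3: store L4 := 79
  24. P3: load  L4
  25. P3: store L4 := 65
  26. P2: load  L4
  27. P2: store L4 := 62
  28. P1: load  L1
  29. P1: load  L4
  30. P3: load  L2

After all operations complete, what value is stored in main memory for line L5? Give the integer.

memory[L5] = 60

  op1 P1: load  L4 → I/S/I/I on L4; bus BusRd; mem=60
  op2 P2: store L4 := 13 → I/I/M/I on L4; bus BusRdX; mem=60
  op3 P2: load  L4 → I/I/M/I on L4; bus (none); mem=60
  op4 P2: store L7 := 21 → I/I/M/I on L7; bus BusRdX; mem=20
  op5 P1: load  L4 → I/S/S/I on L4; bus BusRd Flush; mem=13
  op6 P1: load  L4 → I/S/S/I on L4; bus (none); mem=13
  op7 P1: load  L4 → I/S/S/I on L4; bus (none); mem=13
  op8 P2: load  L0 → I/I/S/I on L0; bus BusRd; mem=80
  op9 P1: store L0 := 73 → I/M/I/I on L0; bus BusRdX; mem=80
  op10 P0: load  L4 → S/S/S/I on L4; bus BusRd; mem=13
  op11 P3: store L4 := 12 → I/I/I/M on L4; bus BusRdX; mem=13
  op12 P0: load  L4 → S/I/I/S on L4; bus BusRd Flush; mem=12
  op13 P2: store L2 := 20 → I/I/M/I on L2; bus BusRdX; mem=40
  op14 P0: store L4 := 48 → M/I/I/I on L4; bus BusRdX; mem=12
  op15 P1: load  L1 → I/S/I/I on L1; bus BusRd; mem=60
  op16 P0: store L4 := 44 → M/I/I/I on L4; bus (none); mem=12
  op17 P1: store L4 := 23 → I/M/I/I on L4; bus BusRdX Flush; mem=44
  op18 P0: store L7 := 30 → M/I/I/I on L7; bus BusRdX Flush; mem=21
  op19 P0: load  L5 → S/I/I/I on L5; bus BusRd; mem=60
  op20 P3: load  L4 → I/S/I/S on L4; bus BusRd Flush; mem=23
  op21 P2: store L4 := 91 → I/I/M/I on L4; bus BusRdX; mem=23
  op22 P3: store L4 := 85 → I/I/I/M on L4; bus BusRdX Flush; mem=91
  op23 P3: store L4 := 79 → I/I/I/M on L4; bus (none); mem=91
  op24 P3: load  L4 → I/I/I/M on L4; bus (none); mem=91
  op25 P3: store L4 := 65 → I/I/I/M on L4; bus (none); mem=91
  op26 P2: load  L4 → I/I/S/S on L4; bus BusRd Flush; mem=65
  op27 P2: store L4 := 62 → I/I/M/I on L4; bus BusRdX; mem=65
  op28 P1: load  L1 → I/S/I/I on L1; bus (none); mem=60
  op29 P1: load  L4 → I/S/S/I on L4; bus BusRd Flush; mem=62
  op30 P3: load  L2 → I/I/S/S on L2; bus BusRd Flush; mem=20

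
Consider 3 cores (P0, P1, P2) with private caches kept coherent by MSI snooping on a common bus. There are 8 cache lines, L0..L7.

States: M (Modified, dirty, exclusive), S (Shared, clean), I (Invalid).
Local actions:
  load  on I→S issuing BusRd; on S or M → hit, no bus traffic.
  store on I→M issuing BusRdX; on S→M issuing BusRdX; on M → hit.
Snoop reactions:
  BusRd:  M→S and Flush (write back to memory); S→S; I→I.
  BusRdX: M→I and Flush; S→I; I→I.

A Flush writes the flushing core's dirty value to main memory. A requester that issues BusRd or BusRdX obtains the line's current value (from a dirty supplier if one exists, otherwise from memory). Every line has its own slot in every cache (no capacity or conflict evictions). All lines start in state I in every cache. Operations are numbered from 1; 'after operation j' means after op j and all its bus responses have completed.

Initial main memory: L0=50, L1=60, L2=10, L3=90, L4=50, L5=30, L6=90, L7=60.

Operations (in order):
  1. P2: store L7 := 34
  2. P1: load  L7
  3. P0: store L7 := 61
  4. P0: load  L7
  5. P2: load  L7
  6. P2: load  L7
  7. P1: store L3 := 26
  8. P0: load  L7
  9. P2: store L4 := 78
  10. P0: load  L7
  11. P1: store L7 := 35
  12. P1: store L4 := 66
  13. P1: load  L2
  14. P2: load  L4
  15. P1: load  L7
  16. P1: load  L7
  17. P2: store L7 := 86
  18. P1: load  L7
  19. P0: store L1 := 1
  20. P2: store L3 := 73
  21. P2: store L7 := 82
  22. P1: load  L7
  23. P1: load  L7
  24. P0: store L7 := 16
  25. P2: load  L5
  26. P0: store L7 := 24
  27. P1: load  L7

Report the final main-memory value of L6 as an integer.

step 1: P2: store L7 := 34  ⟶  IIM  (L7)  txn=BusRdX  M[L7]=60
step 2: P1: load  L7  ⟶  ISS  (L7)  txn=BusRd+Flush  M[L7]=34
step 3: P0: store L7 := 61  ⟶  MII  (L7)  txn=BusRdX  M[L7]=34
step 4: P0: load  L7  ⟶  MII  (L7)  txn=∅  M[L7]=34
step 5: P2: load  L7  ⟶  SIS  (L7)  txn=BusRd+Flush  M[L7]=61
step 6: P2: load  L7  ⟶  SIS  (L7)  txn=∅  M[L7]=61
step 7: P1: store L3 := 26  ⟶  IMI  (L3)  txn=BusRdX  M[L3]=90
step 8: P0: load  L7  ⟶  SIS  (L7)  txn=∅  M[L7]=61
step 9: P2: store L4 := 78  ⟶  IIM  (L4)  txn=BusRdX  M[L4]=50
step 10: P0: load  L7  ⟶  SIS  (L7)  txn=∅  M[L7]=61
step 11: P1: store L7 := 35  ⟶  IMI  (L7)  txn=BusRdX  M[L7]=61
step 12: P1: store L4 := 66  ⟶  IMI  (L4)  txn=BusRdX+Flush  M[L4]=78
step 13: P1: load  L2  ⟶  ISI  (L2)  txn=BusRd  M[L2]=10
step 14: P2: load  L4  ⟶  ISS  (L4)  txn=BusRd+Flush  M[L4]=66
step 15: P1: load  L7  ⟶  IMI  (L7)  txn=∅  M[L7]=61
step 16: P1: load  L7  ⟶  IMI  (L7)  txn=∅  M[L7]=61
step 17: P2: store L7 := 86  ⟶  IIM  (L7)  txn=BusRdX+Flush  M[L7]=35
step 18: P1: load  L7  ⟶  ISS  (L7)  txn=BusRd+Flush  M[L7]=86
step 19: P0: store L1 := 1  ⟶  MII  (L1)  txn=BusRdX  M[L1]=60
step 20: P2: store L3 := 73  ⟶  IIM  (L3)  txn=BusRdX+Flush  M[L3]=26
step 21: P2: store L7 := 82  ⟶  IIM  (L7)  txn=BusRdX  M[L7]=86
step 22: P1: load  L7  ⟶  ISS  (L7)  txn=BusRd+Flush  M[L7]=82
step 23: P1: load  L7  ⟶  ISS  (L7)  txn=∅  M[L7]=82
step 24: P0: store L7 := 16  ⟶  MII  (L7)  txn=BusRdX  M[L7]=82
step 25: P2: load  L5  ⟶  IIS  (L5)  txn=BusRd  M[L5]=30
step 26: P0: store L7 := 24  ⟶  MII  (L7)  txn=∅  M[L7]=82
step 27: P1: load  L7  ⟶  SSI  (L7)  txn=BusRd+Flush  M[L7]=24

memory[L6] = 90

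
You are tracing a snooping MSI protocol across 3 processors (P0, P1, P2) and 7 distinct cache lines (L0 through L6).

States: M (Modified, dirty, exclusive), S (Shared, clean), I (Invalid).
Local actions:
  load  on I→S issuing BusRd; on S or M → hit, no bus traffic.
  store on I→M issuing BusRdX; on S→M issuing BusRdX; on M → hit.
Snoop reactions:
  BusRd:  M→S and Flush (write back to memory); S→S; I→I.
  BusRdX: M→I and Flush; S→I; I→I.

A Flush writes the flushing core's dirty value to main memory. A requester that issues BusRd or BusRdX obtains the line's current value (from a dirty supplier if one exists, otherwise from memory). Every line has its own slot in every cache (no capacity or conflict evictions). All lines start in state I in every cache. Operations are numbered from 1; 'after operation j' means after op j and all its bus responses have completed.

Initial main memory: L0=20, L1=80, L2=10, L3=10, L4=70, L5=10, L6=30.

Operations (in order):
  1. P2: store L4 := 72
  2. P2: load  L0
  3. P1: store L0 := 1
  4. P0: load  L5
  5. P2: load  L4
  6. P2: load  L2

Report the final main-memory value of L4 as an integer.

memory[L4] = 70

1. P2: store L4 := 72  bus=[BusRdX]  L4: P0=I P1=I P2=M  mem[L4]=70
2. P2: load  L0  bus=[BusRd]  L0: P0=I P1=I P2=S  mem[L0]=20
3. P1: store L0 := 1  bus=[BusRdX]  L0: P0=I P1=M P2=I  mem[L0]=20
4. P0: load  L5  bus=[BusRd]  L5: P0=S P1=I P2=I  mem[L5]=10
5. P2: load  L4  bus=[-]  L4: P0=I P1=I P2=M  mem[L4]=70
6. P2: load  L2  bus=[BusRd]  L2: P0=I P1=I P2=S  mem[L2]=10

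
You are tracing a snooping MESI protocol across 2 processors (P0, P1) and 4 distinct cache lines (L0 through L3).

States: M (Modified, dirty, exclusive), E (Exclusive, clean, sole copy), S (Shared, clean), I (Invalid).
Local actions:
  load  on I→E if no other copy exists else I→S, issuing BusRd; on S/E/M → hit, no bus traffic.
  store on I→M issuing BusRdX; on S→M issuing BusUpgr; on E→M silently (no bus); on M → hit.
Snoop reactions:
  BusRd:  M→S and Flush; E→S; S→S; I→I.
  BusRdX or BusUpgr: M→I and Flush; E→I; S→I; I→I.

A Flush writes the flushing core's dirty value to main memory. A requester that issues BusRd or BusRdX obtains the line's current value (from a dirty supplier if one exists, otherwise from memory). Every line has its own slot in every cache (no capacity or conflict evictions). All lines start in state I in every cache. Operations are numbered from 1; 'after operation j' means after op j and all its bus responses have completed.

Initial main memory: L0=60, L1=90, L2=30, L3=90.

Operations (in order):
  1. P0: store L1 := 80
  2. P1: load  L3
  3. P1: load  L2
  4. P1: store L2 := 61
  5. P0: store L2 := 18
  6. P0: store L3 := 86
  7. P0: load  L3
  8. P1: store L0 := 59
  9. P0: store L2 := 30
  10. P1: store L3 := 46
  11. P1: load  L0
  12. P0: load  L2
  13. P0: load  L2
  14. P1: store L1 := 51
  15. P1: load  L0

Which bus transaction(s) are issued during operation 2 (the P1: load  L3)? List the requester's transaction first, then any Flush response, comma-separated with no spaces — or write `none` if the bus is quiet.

bus = BusRd

1. P0: store L1 := 80  bus=[BusRdX]  L1: P0=M P1=I  mem[L1]=90
2. P1: load  L3  bus=[BusRd]  L3: P0=I P1=E  mem[L3]=90
3. P1: load  L2  bus=[BusRd]  L2: P0=I P1=E  mem[L2]=30
4. P1: store L2 := 61  bus=[-]  L2: P0=I P1=M  mem[L2]=30
5. P0: store L2 := 18  bus=[BusRdX,Flush]  L2: P0=M P1=I  mem[L2]=61
6. P0: store L3 := 86  bus=[BusRdX]  L3: P0=M P1=I  mem[L3]=90
7. P0: load  L3  bus=[-]  L3: P0=M P1=I  mem[L3]=90
8. P1: store L0 := 59  bus=[BusRdX]  L0: P0=I P1=M  mem[L0]=60
9. P0: store L2 := 30  bus=[-]  L2: P0=M P1=I  mem[L2]=61
10. P1: store L3 := 46  bus=[BusRdX,Flush]  L3: P0=I P1=M  mem[L3]=86
11. P1: load  L0  bus=[-]  L0: P0=I P1=M  mem[L0]=60
12. P0: load  L2  bus=[-]  L2: P0=M P1=I  mem[L2]=61
13. P0: load  L2  bus=[-]  L2: P0=M P1=I  mem[L2]=61
14. P1: store L1 := 51  bus=[BusRdX,Flush]  L1: P0=I P1=M  mem[L1]=80
15. P1: load  L0  bus=[-]  L0: P0=I P1=M  mem[L0]=60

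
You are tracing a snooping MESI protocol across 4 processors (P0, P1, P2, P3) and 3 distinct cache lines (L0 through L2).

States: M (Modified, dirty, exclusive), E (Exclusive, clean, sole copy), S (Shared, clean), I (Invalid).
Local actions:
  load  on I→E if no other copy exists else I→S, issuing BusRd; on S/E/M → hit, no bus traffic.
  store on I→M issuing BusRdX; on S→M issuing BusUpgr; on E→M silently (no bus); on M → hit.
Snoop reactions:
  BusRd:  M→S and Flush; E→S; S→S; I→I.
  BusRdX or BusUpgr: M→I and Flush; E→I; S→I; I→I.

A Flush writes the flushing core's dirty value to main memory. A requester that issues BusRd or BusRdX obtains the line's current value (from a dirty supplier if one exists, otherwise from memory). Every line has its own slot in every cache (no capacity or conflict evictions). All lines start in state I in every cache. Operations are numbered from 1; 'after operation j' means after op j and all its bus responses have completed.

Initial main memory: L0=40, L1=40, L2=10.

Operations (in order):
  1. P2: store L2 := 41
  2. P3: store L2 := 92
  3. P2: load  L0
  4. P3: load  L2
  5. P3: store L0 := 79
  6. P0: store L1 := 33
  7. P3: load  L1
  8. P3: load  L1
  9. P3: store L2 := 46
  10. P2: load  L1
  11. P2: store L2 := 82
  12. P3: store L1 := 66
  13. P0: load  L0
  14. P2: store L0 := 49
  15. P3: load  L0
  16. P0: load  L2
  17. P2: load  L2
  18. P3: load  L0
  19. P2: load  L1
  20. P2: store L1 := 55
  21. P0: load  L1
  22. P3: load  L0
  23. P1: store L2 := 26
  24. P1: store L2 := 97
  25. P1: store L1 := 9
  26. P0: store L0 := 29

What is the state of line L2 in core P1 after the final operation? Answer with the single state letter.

  op1 P2: store L2 := 41 → I/I/M/I on L2; bus BusRdX; mem=10
  op2 P3: store L2 := 92 → I/I/I/M on L2; bus BusRdX Flush; mem=41
  op3 P2: load  L0 → I/I/E/I on L0; bus BusRd; mem=40
  op4 P3: load  L2 → I/I/I/M on L2; bus (none); mem=41
  op5 P3: store L0 := 79 → I/I/I/M on L0; bus BusRdX; mem=40
  op6 P0: store L1 := 33 → M/I/I/I on L1; bus BusRdX; mem=40
  op7 P3: load  L1 → S/I/I/S on L1; bus BusRd Flush; mem=33
  op8 P3: load  L1 → S/I/I/S on L1; bus (none); mem=33
  op9 P3: store L2 := 46 → I/I/I/M on L2; bus (none); mem=41
  op10 P2: load  L1 → S/I/S/S on L1; bus BusRd; mem=33
  op11 P2: store L2 := 82 → I/I/M/I on L2; bus BusRdX Flush; mem=46
  op12 P3: store L1 := 66 → I/I/I/M on L1; bus BusUpgr; mem=33
  op13 P0: load  L0 → S/I/I/S on L0; bus BusRd Flush; mem=79
  op14 P2: store L0 := 49 → I/I/M/I on L0; bus BusRdX; mem=79
  op15 P3: load  L0 → I/I/S/S on L0; bus BusRd Flush; mem=49
  op16 P0: load  L2 → S/I/S/I on L2; bus BusRd Flush; mem=82
  op17 P2: load  L2 → S/I/S/I on L2; bus (none); mem=82
  op18 P3: load  L0 → I/I/S/S on L0; bus (none); mem=49
  op19 P2: load  L1 → I/I/S/S on L1; bus BusRd Flush; mem=66
  op20 P2: store L1 := 55 → I/I/M/I on L1; bus BusUpgr; mem=66
  op21 P0: load  L1 → S/I/S/I on L1; bus BusRd Flush; mem=55
  op22 P3: load  L0 → I/I/S/S on L0; bus (none); mem=49
  op23 P1: store L2 := 26 → I/M/I/I on L2; bus BusRdX; mem=82
  op24 P1: store L2 := 97 → I/M/I/I on L2; bus (none); mem=82
  op25 P1: store L1 := 9 → I/M/I/I on L1; bus BusRdX; mem=55
  op26 P0: store L0 := 29 → M/I/I/I on L0; bus BusRdX; mem=49

state = M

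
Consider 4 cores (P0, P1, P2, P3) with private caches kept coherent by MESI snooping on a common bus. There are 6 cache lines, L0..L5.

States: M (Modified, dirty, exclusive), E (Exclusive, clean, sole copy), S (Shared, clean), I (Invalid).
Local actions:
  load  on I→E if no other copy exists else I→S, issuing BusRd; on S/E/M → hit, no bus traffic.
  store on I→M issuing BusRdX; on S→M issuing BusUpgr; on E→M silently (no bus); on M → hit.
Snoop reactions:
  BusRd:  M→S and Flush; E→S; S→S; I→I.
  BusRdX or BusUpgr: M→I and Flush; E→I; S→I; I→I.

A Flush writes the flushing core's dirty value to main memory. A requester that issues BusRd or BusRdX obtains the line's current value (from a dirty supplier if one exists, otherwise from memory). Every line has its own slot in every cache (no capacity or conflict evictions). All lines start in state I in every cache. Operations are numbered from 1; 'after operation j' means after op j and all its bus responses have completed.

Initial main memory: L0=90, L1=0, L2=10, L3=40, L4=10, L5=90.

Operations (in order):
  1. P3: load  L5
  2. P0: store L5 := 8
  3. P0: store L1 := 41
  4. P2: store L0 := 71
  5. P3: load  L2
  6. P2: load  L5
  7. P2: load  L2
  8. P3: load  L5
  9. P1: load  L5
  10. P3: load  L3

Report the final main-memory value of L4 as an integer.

  op1 P3: load  L5 → I/I/I/E on L5; bus BusRd; mem=90
  op2 P0: store L5 := 8 → M/I/I/I on L5; bus BusRdX; mem=90
  op3 P0: store L1 := 41 → M/I/I/I on L1; bus BusRdX; mem=0
  op4 P2: store L0 := 71 → I/I/M/I on L0; bus BusRdX; mem=90
  op5 P3: load  L2 → I/I/I/E on L2; bus BusRd; mem=10
  op6 P2: load  L5 → S/I/S/I on L5; bus BusRd Flush; mem=8
  op7 P2: load  L2 → I/I/S/S on L2; bus BusRd; mem=10
  op8 P3: load  L5 → S/I/S/S on L5; bus BusRd; mem=8
  op9 P1: load  L5 → S/S/S/S on L5; bus BusRd; mem=8
  op10 P3: load  L3 → I/I/I/E on L3; bus BusRd; mem=40

memory[L4] = 10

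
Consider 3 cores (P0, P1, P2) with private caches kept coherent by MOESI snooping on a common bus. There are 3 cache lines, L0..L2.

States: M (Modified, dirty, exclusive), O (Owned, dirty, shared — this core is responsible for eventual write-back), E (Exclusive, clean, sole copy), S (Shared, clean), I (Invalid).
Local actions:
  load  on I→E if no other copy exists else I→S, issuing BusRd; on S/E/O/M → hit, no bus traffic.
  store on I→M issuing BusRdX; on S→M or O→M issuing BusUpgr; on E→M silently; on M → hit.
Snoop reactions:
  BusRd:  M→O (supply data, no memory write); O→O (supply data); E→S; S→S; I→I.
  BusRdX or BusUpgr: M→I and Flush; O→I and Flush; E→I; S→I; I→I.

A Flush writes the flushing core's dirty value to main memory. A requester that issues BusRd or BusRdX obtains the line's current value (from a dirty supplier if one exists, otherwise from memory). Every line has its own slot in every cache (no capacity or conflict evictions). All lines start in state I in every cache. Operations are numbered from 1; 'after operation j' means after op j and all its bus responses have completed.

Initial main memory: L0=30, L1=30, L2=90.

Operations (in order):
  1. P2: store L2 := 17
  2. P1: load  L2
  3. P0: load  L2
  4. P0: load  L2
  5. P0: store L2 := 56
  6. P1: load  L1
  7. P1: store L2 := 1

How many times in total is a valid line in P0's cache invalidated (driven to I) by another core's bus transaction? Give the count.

[1] P2: store L2 := 17 | P0:I, P1:I, P2:M(17) | bus: BusRdX
[2] P1: load  L2 | P0:I, P1:S(17), P2:O(17) | bus: BusRd
[3] P0: load  L2 | P0:S(17), P1:S(17), P2:O(17) | bus: BusRd
[4] P0: load  L2 | P0:S(17), P1:S(17), P2:O(17) | bus: none
[5] P0: store L2 := 56 | P0:M(56), P1:I, P2:I | bus: BusUpgr,Flush
[6] P1: load  L1 | P0:I, P1:E(30), P2:I | bus: BusRd
[7] P1: store L2 := 1 | P0:I, P1:M(1), P2:I | bus: BusRdX,Flush

invalidations = 1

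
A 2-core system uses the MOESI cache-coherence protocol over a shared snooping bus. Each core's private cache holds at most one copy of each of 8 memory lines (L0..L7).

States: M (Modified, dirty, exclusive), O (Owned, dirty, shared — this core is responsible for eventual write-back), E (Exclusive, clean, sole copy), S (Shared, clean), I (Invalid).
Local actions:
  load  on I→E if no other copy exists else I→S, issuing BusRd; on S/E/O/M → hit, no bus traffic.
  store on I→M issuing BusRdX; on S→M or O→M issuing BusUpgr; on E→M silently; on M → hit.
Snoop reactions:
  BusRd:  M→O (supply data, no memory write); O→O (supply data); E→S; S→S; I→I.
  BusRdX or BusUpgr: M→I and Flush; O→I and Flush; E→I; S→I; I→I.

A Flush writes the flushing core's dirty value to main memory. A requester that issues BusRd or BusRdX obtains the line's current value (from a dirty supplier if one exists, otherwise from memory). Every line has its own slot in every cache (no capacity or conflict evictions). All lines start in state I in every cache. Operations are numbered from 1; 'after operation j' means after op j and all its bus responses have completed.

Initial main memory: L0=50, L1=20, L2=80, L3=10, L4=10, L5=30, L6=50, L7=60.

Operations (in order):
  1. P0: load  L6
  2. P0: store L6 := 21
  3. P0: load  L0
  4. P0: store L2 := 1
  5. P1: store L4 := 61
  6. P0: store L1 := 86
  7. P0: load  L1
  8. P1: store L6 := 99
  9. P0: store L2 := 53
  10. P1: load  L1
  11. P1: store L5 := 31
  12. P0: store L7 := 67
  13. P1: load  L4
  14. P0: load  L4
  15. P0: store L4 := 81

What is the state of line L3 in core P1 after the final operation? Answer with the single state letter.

  op1 P0: load  L6 → E/I on L6; bus BusRd; mem=50
  op2 P0: store L6 := 21 → M/I on L6; bus (none); mem=50
  op3 P0: load  L0 → E/I on L0; bus BusRd; mem=50
  op4 P0: store L2 := 1 → M/I on L2; bus BusRdX; mem=80
  op5 P1: store L4 := 61 → I/M on L4; bus BusRdX; mem=10
  op6 P0: store L1 := 86 → M/I on L1; bus BusRdX; mem=20
  op7 P0: load  L1 → M/I on L1; bus (none); mem=20
  op8 P1: store L6 := 99 → I/M on L6; bus BusRdX Flush; mem=21
  op9 P0: store L2 := 53 → M/I on L2; bus (none); mem=80
  op10 P1: load  L1 → O/S on L1; bus BusRd; mem=20
  op11 P1: store L5 := 31 → I/M on L5; bus BusRdX; mem=30
  op12 P0: store L7 := 67 → M/I on L7; bus BusRdX; mem=60
  op13 P1: load  L4 → I/M on L4; bus (none); mem=10
  op14 P0: load  L4 → S/O on L4; bus BusRd; mem=10
  op15 P0: store L4 := 81 → M/I on L4; bus BusUpgr Flush; mem=61

state = I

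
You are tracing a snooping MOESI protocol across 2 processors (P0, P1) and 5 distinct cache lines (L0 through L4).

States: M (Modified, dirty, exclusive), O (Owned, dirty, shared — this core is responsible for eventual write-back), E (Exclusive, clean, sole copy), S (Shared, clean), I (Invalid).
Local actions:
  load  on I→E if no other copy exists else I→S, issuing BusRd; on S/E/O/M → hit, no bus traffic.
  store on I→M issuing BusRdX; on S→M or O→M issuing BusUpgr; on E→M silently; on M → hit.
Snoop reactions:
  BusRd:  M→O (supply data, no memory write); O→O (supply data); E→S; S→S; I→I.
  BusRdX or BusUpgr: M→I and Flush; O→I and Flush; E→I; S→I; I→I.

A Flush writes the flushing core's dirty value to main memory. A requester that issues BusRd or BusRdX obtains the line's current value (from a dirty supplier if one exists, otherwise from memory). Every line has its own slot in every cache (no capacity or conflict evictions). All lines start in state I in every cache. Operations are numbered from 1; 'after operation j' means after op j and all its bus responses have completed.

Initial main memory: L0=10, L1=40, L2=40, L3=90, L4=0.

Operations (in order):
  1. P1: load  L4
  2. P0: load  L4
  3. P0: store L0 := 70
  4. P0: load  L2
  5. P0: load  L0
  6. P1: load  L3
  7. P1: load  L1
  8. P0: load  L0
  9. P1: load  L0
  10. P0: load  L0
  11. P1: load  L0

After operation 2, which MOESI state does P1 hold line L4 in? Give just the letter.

step 1: P1: load  L4  ⟶  IE  (L4)  txn=BusRd  M[L4]=0
step 2: P0: load  L4  ⟶  SS  (L4)  txn=BusRd  M[L4]=0
step 3: P0: store L0 := 70  ⟶  MI  (L0)  txn=BusRdX  M[L0]=10
step 4: P0: load  L2  ⟶  EI  (L2)  txn=BusRd  M[L2]=40
step 5: P0: load  L0  ⟶  MI  (L0)  txn=∅  M[L0]=10
step 6: P1: load  L3  ⟶  IE  (L3)  txn=BusRd  M[L3]=90
step 7: P1: load  L1  ⟶  IE  (L1)  txn=BusRd  M[L1]=40
step 8: P0: load  L0  ⟶  MI  (L0)  txn=∅  M[L0]=10
step 9: P1: load  L0  ⟶  OS  (L0)  txn=BusRd  M[L0]=10
step 10: P0: load  L0  ⟶  OS  (L0)  txn=∅  M[L0]=10
step 11: P1: load  L0  ⟶  OS  (L0)  txn=∅  M[L0]=10

state = S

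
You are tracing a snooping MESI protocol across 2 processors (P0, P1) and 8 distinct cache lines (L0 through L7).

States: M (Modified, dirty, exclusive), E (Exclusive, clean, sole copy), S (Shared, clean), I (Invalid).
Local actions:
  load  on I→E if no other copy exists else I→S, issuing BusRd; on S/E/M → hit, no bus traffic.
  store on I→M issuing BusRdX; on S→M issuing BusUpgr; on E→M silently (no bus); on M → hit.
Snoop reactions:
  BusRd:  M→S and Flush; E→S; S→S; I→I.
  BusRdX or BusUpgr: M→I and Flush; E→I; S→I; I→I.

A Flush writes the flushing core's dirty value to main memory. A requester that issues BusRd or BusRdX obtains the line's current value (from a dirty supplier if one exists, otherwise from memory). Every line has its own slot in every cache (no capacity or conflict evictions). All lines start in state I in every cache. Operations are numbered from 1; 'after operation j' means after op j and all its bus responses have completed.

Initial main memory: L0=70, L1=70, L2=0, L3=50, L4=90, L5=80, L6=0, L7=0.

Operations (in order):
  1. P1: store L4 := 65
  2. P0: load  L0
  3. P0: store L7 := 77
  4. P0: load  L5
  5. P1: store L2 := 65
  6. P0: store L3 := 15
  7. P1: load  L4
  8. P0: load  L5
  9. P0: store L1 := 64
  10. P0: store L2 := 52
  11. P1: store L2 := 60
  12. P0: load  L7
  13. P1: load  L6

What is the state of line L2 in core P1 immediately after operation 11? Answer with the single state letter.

state = M

step 1: P1: store L4 := 65  ⟶  IM  (L4)  txn=BusRdX  M[L4]=90
step 2: P0: load  L0  ⟶  EI  (L0)  txn=BusRd  M[L0]=70
step 3: P0: store L7 := 77  ⟶  MI  (L7)  txn=BusRdX  M[L7]=0
step 4: P0: load  L5  ⟶  EI  (L5)  txn=BusRd  M[L5]=80
step 5: P1: store L2 := 65  ⟶  IM  (L2)  txn=BusRdX  M[L2]=0
step 6: P0: store L3 := 15  ⟶  MI  (L3)  txn=BusRdX  M[L3]=50
step 7: P1: load  L4  ⟶  IM  (L4)  txn=∅  M[L4]=90
step 8: P0: load  L5  ⟶  EI  (L5)  txn=∅  M[L5]=80
step 9: P0: store L1 := 64  ⟶  MI  (L1)  txn=BusRdX  M[L1]=70
step 10: P0: store L2 := 52  ⟶  MI  (L2)  txn=BusRdX+Flush  M[L2]=65
step 11: P1: store L2 := 60  ⟶  IM  (L2)  txn=BusRdX+Flush  M[L2]=52
step 12: P0: load  L7  ⟶  MI  (L7)  txn=∅  M[L7]=0
step 13: P1: load  L6  ⟶  IE  (L6)  txn=BusRd  M[L6]=0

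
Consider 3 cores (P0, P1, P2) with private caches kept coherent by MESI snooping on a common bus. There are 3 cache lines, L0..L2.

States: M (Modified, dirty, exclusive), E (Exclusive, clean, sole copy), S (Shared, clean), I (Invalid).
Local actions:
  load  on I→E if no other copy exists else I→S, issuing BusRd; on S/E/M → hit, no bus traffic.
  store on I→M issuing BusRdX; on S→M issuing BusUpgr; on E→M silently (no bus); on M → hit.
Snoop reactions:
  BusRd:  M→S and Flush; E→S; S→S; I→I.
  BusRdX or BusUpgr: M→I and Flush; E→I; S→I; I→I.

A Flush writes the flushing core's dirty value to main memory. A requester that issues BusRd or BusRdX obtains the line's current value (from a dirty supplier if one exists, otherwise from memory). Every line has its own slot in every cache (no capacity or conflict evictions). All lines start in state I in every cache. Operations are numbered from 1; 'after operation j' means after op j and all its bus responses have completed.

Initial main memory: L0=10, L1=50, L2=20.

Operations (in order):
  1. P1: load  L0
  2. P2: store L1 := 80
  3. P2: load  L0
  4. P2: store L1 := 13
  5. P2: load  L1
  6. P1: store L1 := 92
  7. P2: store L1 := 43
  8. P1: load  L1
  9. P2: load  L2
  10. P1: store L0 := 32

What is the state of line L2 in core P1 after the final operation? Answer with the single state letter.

[1] P1: load  L0 | P0:I, P1:E(10), P2:I | bus: BusRd
[2] P2: store L1 := 80 | P0:I, P1:I, P2:M(80) | bus: BusRdX
[3] P2: load  L0 | P0:I, P1:S(10), P2:S(10) | bus: BusRd
[4] P2: store L1 := 13 | P0:I, P1:I, P2:M(13) | bus: none
[5] P2: load  L1 | P0:I, P1:I, P2:M(13) | bus: none
[6] P1: store L1 := 92 | P0:I, P1:M(92), P2:I | bus: BusRdX,Flush
[7] P2: store L1 := 43 | P0:I, P1:I, P2:M(43) | bus: BusRdX,Flush
[8] P1: load  L1 | P0:I, P1:S(43), P2:S(43) | bus: BusRd,Flush
[9] P2: load  L2 | P0:I, P1:I, P2:E(20) | bus: BusRd
[10] P1: store L0 := 32 | P0:I, P1:M(32), P2:I | bus: BusUpgr

state = I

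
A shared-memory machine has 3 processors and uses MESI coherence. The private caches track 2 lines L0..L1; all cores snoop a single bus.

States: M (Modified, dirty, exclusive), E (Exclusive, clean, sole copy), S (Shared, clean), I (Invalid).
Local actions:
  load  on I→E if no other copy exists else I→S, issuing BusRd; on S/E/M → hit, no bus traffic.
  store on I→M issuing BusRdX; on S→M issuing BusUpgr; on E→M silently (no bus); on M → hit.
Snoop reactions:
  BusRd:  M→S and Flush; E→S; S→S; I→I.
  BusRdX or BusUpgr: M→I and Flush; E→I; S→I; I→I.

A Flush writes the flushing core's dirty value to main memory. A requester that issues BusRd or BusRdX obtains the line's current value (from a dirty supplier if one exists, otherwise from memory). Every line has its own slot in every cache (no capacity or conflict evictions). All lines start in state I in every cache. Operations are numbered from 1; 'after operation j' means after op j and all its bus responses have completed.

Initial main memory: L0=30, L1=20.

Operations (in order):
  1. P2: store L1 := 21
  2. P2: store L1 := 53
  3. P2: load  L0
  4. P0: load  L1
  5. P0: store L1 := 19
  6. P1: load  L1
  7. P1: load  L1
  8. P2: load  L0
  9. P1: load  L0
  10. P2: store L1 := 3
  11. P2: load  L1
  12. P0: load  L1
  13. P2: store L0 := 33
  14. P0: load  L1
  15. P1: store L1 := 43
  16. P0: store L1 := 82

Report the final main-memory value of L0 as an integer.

1. P2: store L1 := 21  bus=[BusRdX]  L1: P0=I P1=I P2=M  mem[L1]=20
2. P2: store L1 := 53  bus=[-]  L1: P0=I P1=I P2=M  mem[L1]=20
3. P2: load  L0  bus=[BusRd]  L0: P0=I P1=I P2=E  mem[L0]=30
4. P0: load  L1  bus=[BusRd,Flush]  L1: P0=S P1=I P2=S  mem[L1]=53
5. P0: store L1 := 19  bus=[BusUpgr]  L1: P0=M P1=I P2=I  mem[L1]=53
6. P1: load  L1  bus=[BusRd,Flush]  L1: P0=S P1=S P2=I  mem[L1]=19
7. P1: load  L1  bus=[-]  L1: P0=S P1=S P2=I  mem[L1]=19
8. P2: load  L0  bus=[-]  L0: P0=I P1=I P2=E  mem[L0]=30
9. P1: load  L0  bus=[BusRd]  L0: P0=I P1=S P2=S  mem[L0]=30
10. P2: store L1 := 3  bus=[BusRdX]  L1: P0=I P1=I P2=M  mem[L1]=19
11. P2: load  L1  bus=[-]  L1: P0=I P1=I P2=M  mem[L1]=19
12. P0: load  L1  bus=[BusRd,Flush]  L1: P0=S P1=I P2=S  mem[L1]=3
13. P2: store L0 := 33  bus=[BusUpgr]  L0: P0=I P1=I P2=M  mem[L0]=30
14. P0: load  L1  bus=[-]  L1: P0=S P1=I P2=S  mem[L1]=3
15. P1: store L1 := 43  bus=[BusRdX]  L1: P0=I P1=M P2=I  mem[L1]=3
16. P0: store L1 := 82  bus=[BusRdX,Flush]  L1: P0=M P1=I P2=I  mem[L1]=43

memory[L0] = 30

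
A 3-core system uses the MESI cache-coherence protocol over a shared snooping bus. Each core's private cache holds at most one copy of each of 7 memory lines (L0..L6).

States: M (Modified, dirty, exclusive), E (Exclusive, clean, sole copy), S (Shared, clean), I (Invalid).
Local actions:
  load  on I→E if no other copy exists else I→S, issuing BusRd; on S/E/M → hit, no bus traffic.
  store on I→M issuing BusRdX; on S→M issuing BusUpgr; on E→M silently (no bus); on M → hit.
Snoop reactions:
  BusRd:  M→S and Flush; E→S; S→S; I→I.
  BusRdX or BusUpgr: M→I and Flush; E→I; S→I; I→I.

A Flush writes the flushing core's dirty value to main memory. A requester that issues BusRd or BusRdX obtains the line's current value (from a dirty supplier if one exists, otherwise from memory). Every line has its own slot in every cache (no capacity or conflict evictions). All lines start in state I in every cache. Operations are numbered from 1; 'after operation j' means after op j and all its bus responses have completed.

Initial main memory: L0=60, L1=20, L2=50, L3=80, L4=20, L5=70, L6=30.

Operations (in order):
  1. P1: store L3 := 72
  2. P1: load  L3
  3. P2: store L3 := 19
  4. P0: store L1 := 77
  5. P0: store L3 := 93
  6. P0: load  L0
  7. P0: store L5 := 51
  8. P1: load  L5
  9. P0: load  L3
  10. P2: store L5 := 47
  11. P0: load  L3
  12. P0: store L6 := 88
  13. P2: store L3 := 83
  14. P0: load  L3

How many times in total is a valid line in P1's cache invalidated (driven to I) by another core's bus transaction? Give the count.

  op1 P1: store L3 := 72 → I/M/I on L3; bus BusRdX; mem=80
  op2 P1: load  L3 → I/M/I on L3; bus (none); mem=80
  op3 P2: store L3 := 19 → I/I/M on L3; bus BusRdX Flush; mem=72
  op4 P0: store L1 := 77 → M/I/I on L1; bus BusRdX; mem=20
  op5 P0: store L3 := 93 → M/I/I on L3; bus BusRdX Flush; mem=19
  op6 P0: load  L0 → E/I/I on L0; bus BusRd; mem=60
  op7 P0: store L5 := 51 → M/I/I on L5; bus BusRdX; mem=70
  op8 P1: load  L5 → S/S/I on L5; bus BusRd Flush; mem=51
  op9 P0: load  L3 → M/I/I on L3; bus (none); mem=19
  op10 P2: store L5 := 47 → I/I/M on L5; bus BusRdX; mem=51
  op11 P0: load  L3 → M/I/I on L3; bus (none); mem=19
  op12 P0: store L6 := 88 → M/I/I on L6; bus BusRdX; mem=30
  op13 P2: store L3 := 83 → I/I/M on L3; bus BusRdX Flush; mem=93
  op14 P0: load  L3 → S/I/S on L3; bus BusRd Flush; mem=83

invalidations = 2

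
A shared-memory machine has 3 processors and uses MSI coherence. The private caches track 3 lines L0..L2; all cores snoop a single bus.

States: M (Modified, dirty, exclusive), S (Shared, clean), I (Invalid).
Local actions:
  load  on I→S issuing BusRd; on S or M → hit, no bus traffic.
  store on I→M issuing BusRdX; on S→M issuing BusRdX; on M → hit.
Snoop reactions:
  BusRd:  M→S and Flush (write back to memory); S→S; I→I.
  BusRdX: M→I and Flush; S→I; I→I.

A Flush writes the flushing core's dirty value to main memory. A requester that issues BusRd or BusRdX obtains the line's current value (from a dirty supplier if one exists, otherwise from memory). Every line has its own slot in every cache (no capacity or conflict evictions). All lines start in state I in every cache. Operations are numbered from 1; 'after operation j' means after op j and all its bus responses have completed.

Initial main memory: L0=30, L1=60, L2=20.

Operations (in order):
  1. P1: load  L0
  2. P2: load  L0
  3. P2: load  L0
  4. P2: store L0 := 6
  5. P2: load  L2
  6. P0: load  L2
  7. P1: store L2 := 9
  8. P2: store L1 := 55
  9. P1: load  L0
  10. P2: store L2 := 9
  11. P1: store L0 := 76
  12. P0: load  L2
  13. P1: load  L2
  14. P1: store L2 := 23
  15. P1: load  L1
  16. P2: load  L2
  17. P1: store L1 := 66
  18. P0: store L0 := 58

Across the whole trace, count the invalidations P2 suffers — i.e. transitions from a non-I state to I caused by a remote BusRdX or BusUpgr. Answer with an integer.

[1] P1: load  L0 | P0:I, P1:S(30), P2:I | bus: BusRd
[2] P2: load  L0 | P0:I, P1:S(30), P2:S(30) | bus: BusRd
[3] P2: load  L0 | P0:I, P1:S(30), P2:S(30) | bus: none
[4] P2: store L0 := 6 | P0:I, P1:I, P2:M(6) | bus: BusRdX
[5] P2: load  L2 | P0:I, P1:I, P2:S(20) | bus: BusRd
[6] P0: load  L2 | P0:S(20), P1:I, P2:S(20) | bus: BusRd
[7] P1: store L2 := 9 | P0:I, P1:M(9), P2:I | bus: BusRdX
[8] P2: store L1 := 55 | P0:I, P1:I, P2:M(55) | bus: BusRdX
[9] P1: load  L0 | P0:I, P1:S(6), P2:S(6) | bus: BusRd,Flush
[10] P2: store L2 := 9 | P0:I, P1:I, P2:M(9) | bus: BusRdX,Flush
[11] P1: store L0 := 76 | P0:I, P1:M(76), P2:I | bus: BusRdX
[12] P0: load  L2 | P0:S(9), P1:I, P2:S(9) | bus: BusRd,Flush
[13] P1: load  L2 | P0:S(9), P1:S(9), P2:S(9) | bus: BusRd
[14] P1: store L2 := 23 | P0:I, P1:M(23), P2:I | bus: BusRdX
[15] P1: load  L1 | P0:I, P1:S(55), P2:S(55) | bus: BusRd,Flush
[16] P2: load  L2 | P0:I, P1:S(23), P2:S(23) | bus: BusRd,Flush
[17] P1: store L1 := 66 | P0:I, P1:M(66), P2:I | bus: BusRdX
[18] P0: store L0 := 58 | P0:M(58), P1:I, P2:I | bus: BusRdX,Flush

invalidations = 4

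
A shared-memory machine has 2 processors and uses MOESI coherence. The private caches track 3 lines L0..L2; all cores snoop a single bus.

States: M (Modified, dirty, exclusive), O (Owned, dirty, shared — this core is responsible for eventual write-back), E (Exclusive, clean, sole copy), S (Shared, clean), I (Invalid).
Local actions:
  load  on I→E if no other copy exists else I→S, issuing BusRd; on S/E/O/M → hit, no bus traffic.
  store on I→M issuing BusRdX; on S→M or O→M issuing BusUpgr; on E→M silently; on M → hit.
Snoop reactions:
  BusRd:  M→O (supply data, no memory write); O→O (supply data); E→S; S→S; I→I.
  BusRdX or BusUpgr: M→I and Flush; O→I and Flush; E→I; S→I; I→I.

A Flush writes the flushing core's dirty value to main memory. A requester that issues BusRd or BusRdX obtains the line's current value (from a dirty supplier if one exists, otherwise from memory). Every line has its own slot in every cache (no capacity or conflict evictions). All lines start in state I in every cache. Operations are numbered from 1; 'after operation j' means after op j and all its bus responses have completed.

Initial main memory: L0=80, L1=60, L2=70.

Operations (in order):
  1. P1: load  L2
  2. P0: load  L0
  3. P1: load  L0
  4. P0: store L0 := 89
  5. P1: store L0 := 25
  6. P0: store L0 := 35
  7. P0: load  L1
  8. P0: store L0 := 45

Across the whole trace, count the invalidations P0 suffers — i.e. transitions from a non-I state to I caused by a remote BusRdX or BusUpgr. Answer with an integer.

invalidations = 1

[1] P1: load  L2 | P0:I, P1:E(70) | bus: BusRd
[2] P0: load  L0 | P0:E(80), P1:I | bus: BusRd
[3] P1: load  L0 | P0:S(80), P1:S(80) | bus: BusRd
[4] P0: store L0 := 89 | P0:M(89), P1:I | bus: BusUpgr
[5] P1: store L0 := 25 | P0:I, P1:M(25) | bus: BusRdX,Flush
[6] P0: store L0 := 35 | P0:M(35), P1:I | bus: BusRdX,Flush
[7] P0: load  L1 | P0:E(60), P1:I | bus: BusRd
[8] P0: store L0 := 45 | P0:M(45), P1:I | bus: none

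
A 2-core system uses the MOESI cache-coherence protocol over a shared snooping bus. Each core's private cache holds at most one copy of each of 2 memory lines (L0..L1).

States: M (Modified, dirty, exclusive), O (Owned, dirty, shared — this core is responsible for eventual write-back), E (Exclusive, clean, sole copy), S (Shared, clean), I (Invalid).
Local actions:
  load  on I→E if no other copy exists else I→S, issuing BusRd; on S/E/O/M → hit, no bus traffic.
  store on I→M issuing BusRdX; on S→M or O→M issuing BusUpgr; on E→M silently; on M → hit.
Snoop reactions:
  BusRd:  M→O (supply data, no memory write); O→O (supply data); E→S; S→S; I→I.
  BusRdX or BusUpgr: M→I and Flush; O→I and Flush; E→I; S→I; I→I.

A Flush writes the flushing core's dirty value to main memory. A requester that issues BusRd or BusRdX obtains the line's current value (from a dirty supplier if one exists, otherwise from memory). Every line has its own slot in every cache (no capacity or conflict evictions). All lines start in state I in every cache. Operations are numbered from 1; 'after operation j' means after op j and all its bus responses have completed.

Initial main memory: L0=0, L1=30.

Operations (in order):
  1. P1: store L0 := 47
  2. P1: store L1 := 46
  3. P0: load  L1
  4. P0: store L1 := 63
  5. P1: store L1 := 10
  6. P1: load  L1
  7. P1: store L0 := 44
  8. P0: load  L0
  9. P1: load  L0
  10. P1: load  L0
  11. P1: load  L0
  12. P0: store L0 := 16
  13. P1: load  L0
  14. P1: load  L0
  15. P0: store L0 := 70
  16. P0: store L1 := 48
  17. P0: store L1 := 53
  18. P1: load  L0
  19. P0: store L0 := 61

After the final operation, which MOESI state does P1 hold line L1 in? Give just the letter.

step 1: P1: store L0 := 47  ⟶  IM  (L0)  txn=BusRdX  M[L0]=0
step 2: P1: store L1 := 46  ⟶  IM  (L1)  txn=BusRdX  M[L1]=30
step 3: P0: load  L1  ⟶  SO  (L1)  txn=BusRd  M[L1]=30
step 4: P0: store L1 := 63  ⟶  MI  (L1)  txn=BusUpgr+Flush  M[L1]=46
step 5: P1: store L1 := 10  ⟶  IM  (L1)  txn=BusRdX+Flush  M[L1]=63
step 6: P1: load  L1  ⟶  IM  (L1)  txn=∅  M[L1]=63
step 7: P1: store L0 := 44  ⟶  IM  (L0)  txn=∅  M[L0]=0
step 8: P0: load  L0  ⟶  SO  (L0)  txn=BusRd  M[L0]=0
step 9: P1: load  L0  ⟶  SO  (L0)  txn=∅  M[L0]=0
step 10: P1: load  L0  ⟶  SO  (L0)  txn=∅  M[L0]=0
step 11: P1: load  L0  ⟶  SO  (L0)  txn=∅  M[L0]=0
step 12: P0: store L0 := 16  ⟶  MI  (L0)  txn=BusUpgr+Flush  M[L0]=44
step 13: P1: load  L0  ⟶  OS  (L0)  txn=BusRd  M[L0]=44
step 14: P1: load  L0  ⟶  OS  (L0)  txn=∅  M[L0]=44
step 15: P0: store L0 := 70  ⟶  MI  (L0)  txn=BusUpgr  M[L0]=44
step 16: P0: store L1 := 48  ⟶  MI  (L1)  txn=BusRdX+Flush  M[L1]=10
step 17: P0: store L1 := 53  ⟶  MI  (L1)  txn=∅  M[L1]=10
step 18: P1: load  L0  ⟶  OS  (L0)  txn=BusRd  M[L0]=44
step 19: P0: store L0 := 61  ⟶  MI  (L0)  txn=BusUpgr  M[L0]=44

state = I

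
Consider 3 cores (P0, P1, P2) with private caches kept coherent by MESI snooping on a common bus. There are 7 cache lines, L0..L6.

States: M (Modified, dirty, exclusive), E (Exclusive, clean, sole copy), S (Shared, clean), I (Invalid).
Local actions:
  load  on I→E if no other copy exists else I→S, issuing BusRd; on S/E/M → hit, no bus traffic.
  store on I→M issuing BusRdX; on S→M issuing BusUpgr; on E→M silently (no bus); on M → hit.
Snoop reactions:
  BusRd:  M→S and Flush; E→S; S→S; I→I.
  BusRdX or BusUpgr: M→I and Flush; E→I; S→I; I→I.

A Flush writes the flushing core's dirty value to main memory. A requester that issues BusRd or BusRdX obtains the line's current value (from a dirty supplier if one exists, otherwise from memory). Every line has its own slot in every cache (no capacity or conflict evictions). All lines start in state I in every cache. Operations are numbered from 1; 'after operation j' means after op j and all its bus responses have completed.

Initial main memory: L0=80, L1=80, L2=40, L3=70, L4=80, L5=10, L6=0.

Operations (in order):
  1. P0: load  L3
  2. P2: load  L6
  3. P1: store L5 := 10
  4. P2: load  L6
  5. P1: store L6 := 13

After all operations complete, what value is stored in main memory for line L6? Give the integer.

step 1: P0: load  L3  ⟶  EII  (L3)  txn=BusRd  M[L3]=70
step 2: P2: load  L6  ⟶  IIE  (L6)  txn=BusRd  M[L6]=0
step 3: P1: store L5 := 10  ⟶  IMI  (L5)  txn=BusRdX  M[L5]=10
step 4: P2: load  L6  ⟶  IIE  (L6)  txn=∅  M[L6]=0
step 5: P1: store L6 := 13  ⟶  IMI  (L6)  txn=BusRdX  M[L6]=0

memory[L6] = 0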